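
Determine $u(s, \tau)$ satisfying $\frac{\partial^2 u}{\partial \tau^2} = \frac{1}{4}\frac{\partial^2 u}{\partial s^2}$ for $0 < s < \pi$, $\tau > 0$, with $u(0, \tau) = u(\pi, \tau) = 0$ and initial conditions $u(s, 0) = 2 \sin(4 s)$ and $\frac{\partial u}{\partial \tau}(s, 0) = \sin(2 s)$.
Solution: Using separation of variables $u = X(s)T(\tau)$:
Eigenfunctions: $\sin(ns)$, $n = 1, 2, 3, \ldots$
General solution: $u(s, \tau) = \sum [A_n \cos(n \tau/2) + B_n \sin(n \tau/2)] \sin(ns)$
From $u(s,0) = 2 \sin(4 s)$: $A_4=2$. From $u_{\tau}(s,0) = \sin(2 s)$, using $u_{\tau}(s,0) = \sum \omega_n B_n \sin(ns)$ with $\omega_n = n/2$: $B_2 = 1/1 = 1$.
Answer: $u(s, \tau) = \sin(\tau) \sin(2 s) + 2 \sin(4 s) \cos(2 \tau)$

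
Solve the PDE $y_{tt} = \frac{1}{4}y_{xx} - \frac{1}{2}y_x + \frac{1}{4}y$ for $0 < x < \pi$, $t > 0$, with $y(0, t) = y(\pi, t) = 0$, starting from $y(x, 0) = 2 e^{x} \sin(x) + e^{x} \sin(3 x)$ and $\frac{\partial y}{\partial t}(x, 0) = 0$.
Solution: Substitute $y = e^{x}u$, i.e. $u = e^{-x}y$.
By the product rule, $y_x = e^{x}(u_x + u)$, $y_{xx} = e^{x}(u_{xx} + 2u_x + u)$, $y_{tt} = e^{x}u_{tt}$.
Substituting into the PDE and dividing by $e^{x}$: $u_{tt} = \frac{1}{4}(u_{xx} + 2u_x + u) - \frac{1}{2}(u_x + u) + \frac{1}{4}u$.
The lower-order terms cancel, leaving the standard wave equation $u_{tt} = \frac{1}{4}u_{xx}$.
Initial data for $u$: $u(x,0) = e^{-x}y(x,0) = 2 \sin(x) + \sin(3 x)$; $u_t(x,0) = e^{-x}y_t(x,0) = 0$. The boundary conditions carry over: $u(0,t) = u(\pi,t) = 0$.
Solve for $u$:
  Using separation of variables $u = X(x)T(t)$:
  Eigenfunctions: $\sin(nx)$, $n = 1, 2, 3, \ldots$
  General solution: $u(x, t) = \sum [A_n \cos(n t/2) + B_n \sin(n t/2)] \sin(nx)$
  From $u(x,0) = 2 \sin(x) + \sin(3 x)$: $A_1=2, A_3=1$. From $u_t(x,0) = 0$: all $B_n = 0$.
Hence $u(x,t) = 2 \sin(x) \cos(t/2) + \sin(3 x) \cos(3 t/2)$.
Transform back: $y(x,t) = e^{x}u(x,t)$.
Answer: $y(x, t) = 2 e^{x} \sin(x) \cos(t/2) + e^{x} \sin(3 x) \cos(3 t/2)$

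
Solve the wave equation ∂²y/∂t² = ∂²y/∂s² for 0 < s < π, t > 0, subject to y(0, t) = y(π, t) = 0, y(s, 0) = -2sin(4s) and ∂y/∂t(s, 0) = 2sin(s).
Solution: Separating variables: y = Σ [A_n cos(ω_n t) + B_n sin(ω_n t)] sin(ns), ω_n = n. From ICs (B_n = velocity coefficient / ω_n): A_4=-2, B_1=2.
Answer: y(s, t) = 2sin(s)sin(t) - 2sin(4s)cos(4t)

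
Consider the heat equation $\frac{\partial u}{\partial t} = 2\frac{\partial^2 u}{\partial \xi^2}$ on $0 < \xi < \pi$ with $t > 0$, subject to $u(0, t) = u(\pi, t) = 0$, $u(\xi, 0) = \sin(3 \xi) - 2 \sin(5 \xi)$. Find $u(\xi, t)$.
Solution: Using separation of variables $u = X(\xi)T(t)$:
Eigenfunctions: $\sin(n\xi)$, $n = 1, 2, 3, \ldots$
General solution: $u(\xi, t) = \sum c_n \sin(n\xi) e^{-2n^2 t}$
Matching $u(\xi,0) = \sin(3 \xi) - 2 \sin(5 \xi)$ term by term: $c_3=1, c_5=-2$.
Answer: $u(\xi, t) = e^{-18 t} \sin(3 \xi) - 2 e^{-50 t} \sin(5 \xi)$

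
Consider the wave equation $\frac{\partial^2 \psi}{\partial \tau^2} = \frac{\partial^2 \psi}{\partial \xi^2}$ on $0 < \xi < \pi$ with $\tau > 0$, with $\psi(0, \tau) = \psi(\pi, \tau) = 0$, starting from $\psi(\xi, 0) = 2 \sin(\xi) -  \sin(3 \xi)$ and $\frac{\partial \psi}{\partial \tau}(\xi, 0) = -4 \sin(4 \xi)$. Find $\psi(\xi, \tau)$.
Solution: Using separation of variables $\psi = X(\xi)T(\tau)$:
Eigenfunctions: $\sin(n\xi)$, $n = 1, 2, 3, \ldots$
General solution: $\psi(\xi, \tau) = \sum [A_n \cos(n \tau) + B_n \sin(n \tau)] \sin(n\xi)$
From $\psi(\xi,0) = 2 \sin(\xi) - \sin(3 \xi)$: $A_1=2, A_3=-1$. From $\psi_{\tau}(\xi,0) = -4 \sin(4 \xi)$, using $\psi_{\tau}(\xi,0) = \sum \omega_n B_n \sin(n\xi)$ with $\omega_n = n$: $B_4 = (-4)/4 = -1$.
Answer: $\psi(\xi, \tau) = - \sin(4 \tau) \sin(4 \xi) + 2 \sin(\xi) \cos(\tau) -  \sin(3 \xi) \cos(3 \tau)$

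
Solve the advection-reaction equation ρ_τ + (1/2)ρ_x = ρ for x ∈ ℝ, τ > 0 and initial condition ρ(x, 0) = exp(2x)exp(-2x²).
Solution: Substitute ρ = exp(2x)u.
Then ρ_x = exp(2x)(u_x + 2u), ρ_τ = exp(2x)u_τ; substituting and dividing by exp(2x), the lower-order terms cancel: u_τ + (1/2)u_x = 0 (standard advection equation).
Data for u: u(x,0) = exp(-2x)ρ(x,0) = exp(-2x²).
By characteristics (dx/dτ = 1/2), u(x,τ) = f(x - (1/2)τ) with f = u(·, 0).
So u(x,τ) = exp(-2(x - τ/2)²), and ρ(x,τ) = exp(2x)u(x,τ).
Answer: ρ(x, τ) = exp(2x)exp(-2(x - τ/2)²)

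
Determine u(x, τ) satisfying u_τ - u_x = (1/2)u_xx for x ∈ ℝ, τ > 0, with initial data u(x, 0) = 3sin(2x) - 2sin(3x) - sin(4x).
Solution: Moving frame: η = x + τ, σ = τ, u = w(η,σ), so u_τ = w_σ + w_η and u_xx = w_ηη.
Hence u_τ - u_x = w_σ and the PDE becomes the heat equation w_σ = (1/2)w_ηη on η ∈ ℝ.
Initial data: w(η,0) = u(η,0) = 3sin(2η) - 2sin(3η) - sin(4η). Each mode sin(nη) decays as exp(-n²σ/2) on ℝ, so w(η,σ) = Σ c_n exp(-n²σ/2) sin(nη) with c_2=3, c_3=-2, c_4=-1: w(η,σ) = 3exp(-2σ)sin(2η) - exp(-8σ)sin(4η) - 2exp(-9σ/2)sin(3η).
Substituting back: u(x,τ) = w(x + τ, τ).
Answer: u(x, τ) = 3exp(-2τ)sin(2x + 2τ) - exp(-8τ)sin(4x + 4τ) - 2exp(-9τ/2)sin(3x + 3τ)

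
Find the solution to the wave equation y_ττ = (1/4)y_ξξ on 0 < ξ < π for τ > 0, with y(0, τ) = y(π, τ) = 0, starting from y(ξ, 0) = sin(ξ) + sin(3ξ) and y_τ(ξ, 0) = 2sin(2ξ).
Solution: Using separation of variables y = X(ξ)T(τ):
Eigenfunctions: sin(nξ), n = 1, 2, 3, ...
General solution: y(ξ, τ) = Σ [A_n cos(n τ/2) + B_n sin(n τ/2)] sin(nξ)
From y(ξ,0) = sin(ξ) + sin(3ξ): A_1=1, A_3=1. From y_τ(ξ,0) = 2sin(2ξ), using y_τ(ξ,0) = Σ ω_n B_n sin(nξ) with ω_n = n/2: B_2 = 2/1 = 2.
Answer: y(ξ, τ) = sin(ξ)cos(τ/2) + 2sin(2ξ)sin(τ) + sin(3ξ)cos(3τ/2)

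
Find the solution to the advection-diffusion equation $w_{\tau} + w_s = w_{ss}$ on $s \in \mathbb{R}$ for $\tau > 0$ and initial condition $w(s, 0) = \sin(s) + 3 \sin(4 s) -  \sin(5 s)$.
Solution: Moving frame: $\eta = s - \tau$, $\sigma = \tau$, $w = u(\eta,\sigma)$, so $w_{\tau} = u_{\sigma} - u_{\eta}$ and $w_{ss} = u_{\eta\eta}$.
Hence $w_{\tau} + w_s = u_{\sigma}$ and the PDE becomes the heat equation $u_{\sigma} = u_{\eta\eta}$ on $\eta \in \mathbb{R}$.
Initial data: $u(\eta,0) = w(\eta,0) = \sin(\eta) + 3 \sin(4 \eta) - \sin(5 \eta)$. Each mode $\sin(n\eta)$ decays as $e^{-n^2\sigma}$ on $\mathbb{R}$, so $u(\eta,\sigma) = \sum c_n e^{-n^2\sigma} \sin(n\eta)$ with $c_1=1, c_4=3, c_5=-1$: $u(\eta,\sigma) = e^{-\sigma} \sin(\eta) + 3 e^{-16 \sigma} \sin(4 \eta) - e^{-25 \sigma} \sin(5 \eta)$.
Substituting back: $w(s,\tau) = u(s - \tau, \tau)$.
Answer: $w(s, \tau) = - e^{-\tau} \sin(\tau - s) - 3 e^{-16 \tau} \sin(4 \tau - 4 s) + e^{-25 \tau} \sin(5 \tau - 5 s)$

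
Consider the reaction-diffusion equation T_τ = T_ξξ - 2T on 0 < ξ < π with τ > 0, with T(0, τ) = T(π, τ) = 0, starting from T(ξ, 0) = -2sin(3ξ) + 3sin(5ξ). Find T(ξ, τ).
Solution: Substitute T = exp(-2τ)u.
Then T_τ = exp(-2τ)(u_τ - 2u), T_ξξ = exp(-2τ)u_ξξ; substituting and dividing by exp(-2τ), the lower-order terms cancel: u_τ = u_ξξ (standard heat equation).
Data for u: u(ξ,0) = T(ξ,0) = -2sin(3ξ) + 3sin(5ξ). The boundary conditions carry over: u(0,τ) = u(π,τ) = 0.
Separating variables: u = Σ c_n exp(-n²τ) sin(nξ). From u(ξ,0) = -2sin(3ξ) + 3sin(5ξ): c_3=-2, c_5=3.
So u(ξ,τ) = -2exp(-9τ)sin(3ξ) + 3exp(-25τ)sin(5ξ), and T(ξ,τ) = exp(-2τ)u(ξ,τ).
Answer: T(ξ, τ) = -2exp(-11τ)sin(3ξ) + 3exp(-27τ)sin(5ξ)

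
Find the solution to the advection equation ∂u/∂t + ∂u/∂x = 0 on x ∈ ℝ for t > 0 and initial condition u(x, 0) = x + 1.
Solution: By characteristics (dx/dt = 1), u(x,t) = f(x - t) with f = u(·, 0).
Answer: u(x, t) = -t + x + 1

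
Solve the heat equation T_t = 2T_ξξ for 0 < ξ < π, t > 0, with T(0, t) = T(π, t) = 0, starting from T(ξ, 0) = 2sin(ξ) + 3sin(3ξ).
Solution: Using separation of variables T = X(ξ)G(t):
Eigenfunctions: sin(nξ), n = 1, 2, 3, ...
General solution: T(ξ, t) = Σ c_n sin(nξ) exp(-2n² t)
Matching T(ξ,0) = 2sin(ξ) + 3sin(3ξ) term by term: c_1=2, c_3=3.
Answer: T(ξ, t) = 2exp(-2t)sin(ξ) + 3exp(-18t)sin(3ξ)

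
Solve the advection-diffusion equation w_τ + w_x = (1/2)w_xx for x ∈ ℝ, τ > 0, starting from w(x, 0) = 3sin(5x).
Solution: Moving frame: η = x - τ, σ = τ, w = u(η,σ), so w_τ = u_σ - u_η and w_xx = u_ηη.
Hence w_τ + w_x = u_σ and the PDE becomes the heat equation u_σ = (1/2)u_ηη on η ∈ ℝ.
Initial data: u(η,0) = w(η,0) = 3sin(5η). Each mode sin(nη) decays as exp(-n²σ/2) on ℝ, so u(η,σ) = Σ c_n exp(-n²σ/2) sin(nη) with c_5=3: u(η,σ) = 3exp(-25σ/2)sin(5η).
Substituting back: w(x,τ) = u(x - τ, τ).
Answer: w(x, τ) = 3exp(-25τ/2)sin(5x - 5τ)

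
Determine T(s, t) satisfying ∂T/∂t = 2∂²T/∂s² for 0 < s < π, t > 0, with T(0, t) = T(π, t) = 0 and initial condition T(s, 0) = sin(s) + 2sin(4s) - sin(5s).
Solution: Using separation of variables T = X(s)G(t):
Eigenfunctions: sin(ns), n = 1, 2, 3, ...
General solution: T(s, t) = Σ c_n sin(ns) exp(-2n² t)
Matching T(s,0) = sin(s) + 2sin(4s) - sin(5s) term by term: c_1=1, c_4=2, c_5=-1.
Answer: T(s, t) = exp(-2t)sin(s) + 2exp(-32t)sin(4s) - exp(-50t)sin(5s)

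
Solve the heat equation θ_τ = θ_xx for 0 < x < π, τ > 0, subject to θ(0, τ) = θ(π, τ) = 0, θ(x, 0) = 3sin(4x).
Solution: Using separation of variables θ = X(x)G(τ):
Eigenfunctions: sin(nx), n = 1, 2, 3, ...
General solution: θ(x, τ) = Σ c_n sin(nx) exp(-n² τ)
Matching θ(x,0) = 3sin(4x) term by term: c_4=3.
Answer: θ(x, τ) = 3exp(-16τ)sin(4x)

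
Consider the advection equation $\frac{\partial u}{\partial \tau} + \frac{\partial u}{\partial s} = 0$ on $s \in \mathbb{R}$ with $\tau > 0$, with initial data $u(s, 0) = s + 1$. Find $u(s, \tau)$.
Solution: By method of characteristics (waves move right with speed 1):
Along characteristics $s - \tau =$ const, $u$ is constant, so $u(s,\tau) = f(s - \tau)$ with $f = u( \cdot , 0)$.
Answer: $u(s, \tau) = - \tau + s + 1$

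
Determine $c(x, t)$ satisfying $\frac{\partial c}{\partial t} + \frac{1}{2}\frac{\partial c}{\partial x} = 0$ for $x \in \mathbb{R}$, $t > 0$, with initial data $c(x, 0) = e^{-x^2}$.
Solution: By characteristics ($dx/dt = 1/2$), $c(x,t) = f(x - \frac{1}{2}t)$ with $f = c( \cdot , 0)$.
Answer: $c(x, t) = e^{-(-t/2 + x)^2}$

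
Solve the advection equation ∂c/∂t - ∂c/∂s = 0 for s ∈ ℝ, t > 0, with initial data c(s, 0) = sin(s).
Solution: By characteristics (ds/dt = -1), c(s,t) = f(s + t) with f = c(·, 0).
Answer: c(s, t) = sin(s + t)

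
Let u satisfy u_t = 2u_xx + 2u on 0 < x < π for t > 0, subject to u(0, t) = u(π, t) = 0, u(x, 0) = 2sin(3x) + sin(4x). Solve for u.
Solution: Substitute u = exp(2t)w, i.e. w = exp(-2t)u.
By the product rule, u_t = exp(2t)(w_t + 2w), u_xx = exp(2t)w_xx.
Substituting into the PDE and dividing by exp(2t): w_t + 2w = 2w_xx + 2w.
The lower-order terms cancel, leaving the standard heat equation w_t = 2w_xx.
Initial data for w: w(x,0) = u(x,0) = 2sin(3x) + sin(4x). The boundary conditions carry over: w(0,t) = w(π,t) = 0.
Solve for w:
  Using separation of variables w = X(x)T(t):
  Eigenfunctions: sin(nx), n = 1, 2, 3, ...
  General solution: w(x, t) = Σ c_n sin(nx) exp(-2n² t)
  Matching w(x,0) = 2sin(3x) + sin(4x) term by term: c_3=2, c_4=1.
Hence w(x,t) = 2exp(-18t)sin(3x) + exp(-32t)sin(4x).
Transform back: u(x,t) = exp(2t)w(x,t).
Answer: u(x, t) = 2exp(-16t)sin(3x) + exp(-30t)sin(4x)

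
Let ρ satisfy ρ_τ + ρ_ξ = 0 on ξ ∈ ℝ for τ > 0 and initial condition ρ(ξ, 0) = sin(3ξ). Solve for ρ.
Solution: By method of characteristics (waves move right with speed 1):
Along characteristics ξ - τ = const, ρ is constant, so ρ(ξ,τ) = f(ξ - τ) with f = ρ(·, 0).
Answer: ρ(ξ, τ) = sin(3ξ - 3τ)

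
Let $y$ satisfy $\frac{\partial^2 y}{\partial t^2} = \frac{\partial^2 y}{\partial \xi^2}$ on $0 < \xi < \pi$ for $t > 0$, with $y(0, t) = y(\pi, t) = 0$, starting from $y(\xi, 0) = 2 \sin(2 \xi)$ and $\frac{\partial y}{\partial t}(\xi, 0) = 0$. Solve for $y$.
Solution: Separating variables: $y = \sum [A_n \cos(\omega_n t) + B_n \sin(\omega_n t)] \sin(n\xi)$, $\omega_n = n$. From ICs: $A_2=2$.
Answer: $y(\xi, t) = 2 \sin(2 \xi) \cos(2 t)$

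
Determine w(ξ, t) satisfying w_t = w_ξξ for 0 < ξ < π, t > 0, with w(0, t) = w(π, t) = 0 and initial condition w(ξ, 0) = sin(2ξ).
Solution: Separating variables: w = Σ c_n exp(-n²t) sin(nξ). From w(ξ,0) = sin(2ξ): c_2=1.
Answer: w(ξ, t) = exp(-4t)sin(2ξ)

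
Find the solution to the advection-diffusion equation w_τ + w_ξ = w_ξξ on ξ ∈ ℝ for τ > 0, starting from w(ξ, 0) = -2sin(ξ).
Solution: Moving frame: η = ξ - τ, σ = τ, w = u(η,σ), so w_τ = u_σ - u_η and w_ξξ = u_ηη.
Hence w_τ + w_ξ = u_σ and the PDE becomes the heat equation u_σ = u_ηη on η ∈ ℝ.
Initial data: u(η,0) = w(η,0) = -2sin(η). Each mode sin(nη) decays as exp(-n²σ) on ℝ, so u(η,σ) = Σ c_n exp(-n²σ) sin(nη) with c_1=-2: u(η,σ) = -2exp(-σ)sin(η).
Substituting back: w(ξ,τ) = u(ξ - τ, τ).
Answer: w(ξ, τ) = -2exp(-τ)sin(ξ - τ)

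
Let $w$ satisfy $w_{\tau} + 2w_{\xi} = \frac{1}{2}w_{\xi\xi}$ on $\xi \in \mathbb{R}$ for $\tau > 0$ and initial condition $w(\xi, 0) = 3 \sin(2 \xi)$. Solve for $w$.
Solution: Moving frame: $\eta = \xi - 2\tau$, $\sigma = \tau$, $w = u(\eta,\sigma)$, so $w_{\tau} = u_{\sigma} - 2u_{\eta}$ and $w_{\xi\xi} = u_{\eta\eta}$.
Hence $w_{\tau} + 2w_{\xi} = u_{\sigma}$ and the PDE becomes the heat equation $u_{\sigma} = \frac{1}{2}u_{\eta\eta}$ on $\eta \in \mathbb{R}$.
Initial data: $u(\eta,0) = w(\eta,0) = 3 \sin(2 \eta)$. Each mode $\sin(n\eta)$ decays as $e^{-n^2\sigma/2}$ on $\mathbb{R}$, so $u(\eta,\sigma) = \sum c_n e^{-n^2\sigma/2} \sin(n\eta)$ with $c_2=3$: $u(\eta,\sigma) = 3 e^{-2 \sigma} \sin(2 \eta)$.
Substituting back: $w(\xi,\tau) = u(\xi - 2\tau, \tau)$.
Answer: $w(\xi, \tau) = -3 e^{-2 \tau} \sin(4 \tau - 2 \xi)$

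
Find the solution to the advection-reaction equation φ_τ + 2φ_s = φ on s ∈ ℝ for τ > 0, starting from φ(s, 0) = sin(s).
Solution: Substitute φ = exp(τ)u, i.e. u = exp(-τ)φ.
By the product rule, φ_τ = exp(τ)(u_τ + u), φ_s = exp(τ)u_s.
Substituting into the PDE and dividing by exp(τ): u_τ + u + 2u_s = u.
The lower-order terms cancel, leaving the standard advection equation u_τ + 2u_s = 0.
Initial data for u: u(s,0) = φ(s,0) = sin(s).
Solve for u:
  By method of characteristics (waves move right with speed 2):
  Along characteristics s - 2τ = const, u is constant, so u(s,τ) = f(s - 2τ) with f = u(·, 0).
Hence u(s,τ) = sin(s - 2τ).
Transform back: φ(s,τ) = exp(τ)u(s,τ).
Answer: φ(s, τ) = exp(τ)sin(s - 2τ)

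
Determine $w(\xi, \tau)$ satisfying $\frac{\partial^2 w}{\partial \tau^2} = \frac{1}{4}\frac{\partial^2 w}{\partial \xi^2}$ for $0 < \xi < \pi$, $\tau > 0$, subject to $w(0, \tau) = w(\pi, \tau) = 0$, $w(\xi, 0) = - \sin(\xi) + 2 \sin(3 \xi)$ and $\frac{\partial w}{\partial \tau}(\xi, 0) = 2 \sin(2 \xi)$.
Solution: Using separation of variables $w = X(\xi)T(\tau)$:
Eigenfunctions: $\sin(n\xi)$, $n = 1, 2, 3, \ldots$
General solution: $w(\xi, \tau) = \sum [A_n \cos(n \tau/2) + B_n \sin(n \tau/2)] \sin(n\xi)$
From $w(\xi,0) = - \sin(\xi) + 2 \sin(3 \xi)$: $A_1=-1, A_3=2$. From $w_{\tau}(\xi,0) = 2 \sin(2 \xi)$, using $w_{\tau}(\xi,0) = \sum \omega_n B_n \sin(n\xi)$ with $\omega_n = n/2$: $B_2 = 2/1 = 2$.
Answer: $w(\xi, \tau) = 2 \sin(\tau) \sin(2 \xi) -  \sin(\xi) \cos(\tau/2) + 2 \sin(3 \xi) \cos(3 \tau/2)$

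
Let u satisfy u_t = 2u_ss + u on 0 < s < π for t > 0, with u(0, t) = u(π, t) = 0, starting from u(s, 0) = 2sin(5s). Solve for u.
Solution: Substitute u = exp(t)w, i.e. w = exp(-t)u.
By the product rule, u_t = exp(t)(w_t + w), u_ss = exp(t)w_ss.
Substituting into the PDE and dividing by exp(t): w_t + w = 2w_ss + w.
The lower-order terms cancel, leaving the standard heat equation w_t = 2w_ss.
Initial data for w: w(s,0) = u(s,0) = 2sin(5s). The boundary conditions carry over: w(0,t) = w(π,t) = 0.
Solve for w:
  Using separation of variables w = X(s)T(t):
  Eigenfunctions: sin(ns), n = 1, 2, 3, ...
  General solution: w(s, t) = Σ c_n sin(ns) exp(-2n² t)
  Matching w(s,0) = 2sin(5s) term by term: c_5=2.
Hence w(s,t) = 2exp(-50t)sin(5s).
Transform back: u(s,t) = exp(t)w(s,t).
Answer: u(s, t) = 2exp(-49t)sin(5s)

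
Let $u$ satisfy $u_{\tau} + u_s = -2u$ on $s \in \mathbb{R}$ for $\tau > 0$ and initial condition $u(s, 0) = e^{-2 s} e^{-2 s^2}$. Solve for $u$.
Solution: Substitute $u = e^{-2s}w$.
Then $u_s = e^{-2s}(w_s - 2w)$, $u_{\tau} = e^{-2s}w_{\tau}$; substituting and dividing by $e^{-2s}$, the lower-order terms cancel: $w_{\tau} + w_s = 0$ (standard advection equation).
Data for $w$: $w(s,0) = e^{2s}u(s,0) = e^{-2 s^2}$.
By characteristics ($ds/d\tau = 1$), $w(s,\tau) = f(s - \tau)$ with $f = w( \cdot , 0)$.
So $w(s,\tau) = e^{-2 (s - \tau)^2}$, and $u(s,\tau) = e^{-2s}w(s,\tau)$.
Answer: $u(s, \tau) = e^{-2 s} e^{-2 (-\tau + s)^2}$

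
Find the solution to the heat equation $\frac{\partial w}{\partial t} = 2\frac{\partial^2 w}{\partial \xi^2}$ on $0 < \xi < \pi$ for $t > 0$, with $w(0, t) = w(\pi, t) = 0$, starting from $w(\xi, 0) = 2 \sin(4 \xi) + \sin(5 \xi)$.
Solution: Using separation of variables $w = X(\xi)T(t)$:
Eigenfunctions: $\sin(n\xi)$, $n = 1, 2, 3, \ldots$
General solution: $w(\xi, t) = \sum c_n \sin(n\xi) e^{-2n^2 t}$
Matching $w(\xi,0) = 2 \sin(4 \xi) + \sin(5 \xi)$ term by term: $c_4=2, c_5=1$.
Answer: $w(\xi, t) = 2 e^{-32 t} \sin(4 \xi) + e^{-50 t} \sin(5 \xi)$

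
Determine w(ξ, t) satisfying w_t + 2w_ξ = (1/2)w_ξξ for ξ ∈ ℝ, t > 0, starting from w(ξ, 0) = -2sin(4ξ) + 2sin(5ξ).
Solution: Change to a moving frame: let η = ξ - 2t, σ = t and write w(ξ,t) = u(η,σ).
By the chain rule w_t = u_σ - 2u_η, w_ξ = u_η, w_ξξ = u_ηη.
Then w_t + 2w_ξ = u_σ: the advection term cancels and the PDE becomes the heat equation u_σ = (1/2)u_ηη on η ∈ ℝ.
Initial data: u(η,0) = w(η,0) = -2sin(4η) + 2sin(5η).
On η ∈ ℝ each mode satisfies (sin(nη))″ = -n² sin(nη), so exp(-n²σ/2) sin(nη) solves the heat equation; by superposition u(η,σ) = Σ c_n exp(-n²σ/2) sin(nη).
Reading off the coefficients: c_4=-2, c_5=2, so u(η,σ) = -2exp(-8σ)sin(4η) + 2exp(-25σ/2)sin(5η).
Substituting back η = ξ - 2t, σ = t: w(ξ,t) = u(ξ - 2t, t).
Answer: w(ξ, t) = 2exp(-8t)sin(8t - 4ξ) - 2exp(-25t/2)sin(10t - 5ξ)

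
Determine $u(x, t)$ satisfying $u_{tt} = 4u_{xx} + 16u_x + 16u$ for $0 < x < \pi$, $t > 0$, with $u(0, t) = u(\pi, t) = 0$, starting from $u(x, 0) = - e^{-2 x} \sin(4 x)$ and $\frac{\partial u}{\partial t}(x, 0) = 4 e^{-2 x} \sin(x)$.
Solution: Substitute $u = e^{-2x}w$, i.e. $w = e^{2x}u$.
By the product rule, $u_x = e^{-2x}(w_x - 2w)$, $u_{xx} = e^{-2x}(w_{xx} - 4w_x + 4w)$, $u_{tt} = e^{-2x}w_{tt}$.
Substituting into the PDE and dividing by $e^{-2x}$: $w_{tt} = 4(w_{xx} - 4w_x + 4w) + 16(w_x - 2w) + 16w$.
The lower-order terms cancel, leaving the standard wave equation $w_{tt} = 4w_{xx}$.
Initial data for $w$: $w(x,0) = e^{2x}u(x,0) = - \sin(4 x)$; $w_t(x,0) = e^{2x}u_t(x,0) = 4 \sin(x)$. The boundary conditions carry over: $w(0,t) = w(\pi,t) = 0$.
Solve for $w$:
  Using separation of variables $w = X(x)T(t)$:
  Eigenfunctions: $\sin(nx)$, $n = 1, 2, 3, \ldots$
  General solution: $w(x, t) = \sum [A_n \cos(2n t) + B_n \sin(2n t)] \sin(nx)$
  From $w(x,0) = - \sin(4 x)$: $A_4=-1$. From $w_t(x,0) = 4 \sin(x)$, using $w_t(x,0) = \sum \omega_n B_n \sin(nx)$ with $\omega_n = 2n$: $B_1 = 4/2 = 2$.
Hence $w(x,t) = 2 \sin(2 t) \sin(x) - \sin(4 x) \cos(8 t)$.
Transform back: $u(x,t) = e^{-2x}w(x,t)$.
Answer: $u(x, t) = 2 e^{-2 x} \sin(2 t) \sin(x) -  e^{-2 x} \sin(4 x) \cos(8 t)$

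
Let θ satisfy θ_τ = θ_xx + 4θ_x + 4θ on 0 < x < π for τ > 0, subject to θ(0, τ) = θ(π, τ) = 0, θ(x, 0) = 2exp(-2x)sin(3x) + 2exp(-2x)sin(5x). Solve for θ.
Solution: Substitute θ = exp(-2x)u.
Then θ_x = exp(-2x)(u_x - 2u), θ_xx = exp(-2x)(u_xx - 4u_x + 4u), θ_τ = exp(-2x)u_τ; substituting and dividing by exp(-2x), the lower-order terms cancel: u_τ = u_xx (standard heat equation).
Data for u: u(x,0) = exp(2x)θ(x,0) = 2sin(3x) + 2sin(5x). The boundary conditions carry over: u(0,τ) = u(π,τ) = 0.
Separating variables: u = Σ c_n exp(-n²τ) sin(nx). From u(x,0) = 2sin(3x) + 2sin(5x): c_3=2, c_5=2.
So u(x,τ) = 2exp(-9τ)sin(3x) + 2exp(-25τ)sin(5x), and θ(x,τ) = exp(-2x)u(x,τ).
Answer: θ(x, τ) = 2exp(-2x)exp(-9τ)sin(3x) + 2exp(-2x)exp(-25τ)sin(5x)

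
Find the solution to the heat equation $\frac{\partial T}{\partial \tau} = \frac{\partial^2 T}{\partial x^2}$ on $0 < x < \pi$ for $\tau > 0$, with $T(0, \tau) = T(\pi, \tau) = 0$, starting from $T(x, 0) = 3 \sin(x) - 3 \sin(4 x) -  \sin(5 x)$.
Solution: Using separation of variables $T = X(x)G(\tau)$:
Eigenfunctions: $\sin(nx)$, $n = 1, 2, 3, \ldots$
General solution: $T(x, \tau) = \sum c_n \sin(nx) e^{-n^2 \tau}$
Matching $T(x,0) = 3 \sin(x) - 3 \sin(4 x) - \sin(5 x)$ term by term: $c_1=3, c_4=-3, c_5=-1$.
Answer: $T(x, \tau) = 3 e^{-\tau} \sin(x) - 3 e^{-16 \tau} \sin(4 x) -  e^{-25 \tau} \sin(5 x)$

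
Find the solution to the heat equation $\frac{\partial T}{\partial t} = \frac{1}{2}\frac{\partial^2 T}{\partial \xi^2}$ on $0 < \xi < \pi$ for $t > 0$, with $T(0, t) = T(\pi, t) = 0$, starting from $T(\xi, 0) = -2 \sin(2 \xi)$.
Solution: Using separation of variables $T = X(\xi)G(t)$:
Eigenfunctions: $\sin(n\xi)$, $n = 1, 2, 3, \ldots$
General solution: $T(\xi, t) = \sum c_n \sin(n\xi) e^{-n^2 t/2}$
Matching $T(\xi,0) = -2 \sin(2 \xi)$ term by term: $c_2=-2$.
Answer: $T(\xi, t) = -2 e^{-2 t} \sin(2 \xi)$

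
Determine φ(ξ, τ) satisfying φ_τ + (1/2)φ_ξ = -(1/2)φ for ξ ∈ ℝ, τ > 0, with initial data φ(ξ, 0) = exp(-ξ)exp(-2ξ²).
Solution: Substitute φ = exp(-ξ)u.
Then φ_ξ = exp(-ξ)(u_ξ - u), φ_τ = exp(-ξ)u_τ; substituting and dividing by exp(-ξ), the lower-order terms cancel: u_τ + (1/2)u_ξ = 0 (standard advection equation).
Data for u: u(ξ,0) = exp(ξ)φ(ξ,0) = exp(-2ξ²).
By characteristics (dξ/dτ = 1/2), u(ξ,τ) = f(ξ - (1/2)τ) with f = u(·, 0).
So u(ξ,τ) = exp(-2(ξ - τ/2)²), and φ(ξ,τ) = exp(-ξ)u(ξ,τ).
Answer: φ(ξ, τ) = exp(-ξ)exp(-2(ξ - τ/2)²)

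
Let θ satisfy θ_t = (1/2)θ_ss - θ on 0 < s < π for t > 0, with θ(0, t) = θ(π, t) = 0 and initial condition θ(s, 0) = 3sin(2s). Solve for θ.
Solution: Substitute θ = exp(-t)u, i.e. u = exp(t)θ.
By the product rule, θ_t = exp(-t)(u_t - u), θ_ss = exp(-t)u_ss.
Substituting into the PDE and dividing by exp(-t): u_t - u = (1/2)u_ss - u.
The lower-order terms cancel, leaving the standard heat equation u_t = (1/2)u_ss.
Initial data for u: u(s,0) = θ(s,0) = 3sin(2s). The boundary conditions carry over: u(0,t) = u(π,t) = 0.
Solve for u:
  Using separation of variables u = X(s)G(t):
  Eigenfunctions: sin(ns), n = 1, 2, 3, ...
  General solution: u(s, t) = Σ c_n sin(ns) exp(-n² t/2)
  Matching u(s,0) = 3sin(2s) term by term: c_2=3.
Hence u(s,t) = 3exp(-2t)sin(2s).
Transform back: θ(s,t) = exp(-t)u(s,t).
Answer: θ(s, t) = 3exp(-3t)sin(2s)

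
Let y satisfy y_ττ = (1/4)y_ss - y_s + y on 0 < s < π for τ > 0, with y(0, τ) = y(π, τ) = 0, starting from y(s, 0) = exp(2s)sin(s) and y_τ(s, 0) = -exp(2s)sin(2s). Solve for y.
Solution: Substitute y = exp(2s)u.
Then y_s = exp(2s)(u_s + 2u), y_ss = exp(2s)(u_ss + 4u_s + 4u), y_ττ = exp(2s)u_ττ; substituting and dividing by exp(2s), the lower-order terms cancel: u_ττ = (1/4)u_ss (standard wave equation).
Data for u: u(s,0) = exp(-2s)y(s,0) = sin(s); u_τ(s,0) = exp(-2s)y_τ(s,0) = -sin(2s). The boundary conditions carry over: u(0,τ) = u(π,τ) = 0.
Separating variables: u = Σ [A_n cos(ω_n τ) + B_n sin(ω_n τ)] sin(ns), ω_n = n/2. From ICs (B_n = velocity coefficient / ω_n): A_1=1, B_2=-1.
So u(s,τ) = sin(s)cos(τ/2) - sin(2s)sin(τ), and y(s,τ) = exp(2s)u(s,τ).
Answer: y(s, τ) = exp(2s)sin(s)cos(τ/2) - exp(2s)sin(2s)sin(τ)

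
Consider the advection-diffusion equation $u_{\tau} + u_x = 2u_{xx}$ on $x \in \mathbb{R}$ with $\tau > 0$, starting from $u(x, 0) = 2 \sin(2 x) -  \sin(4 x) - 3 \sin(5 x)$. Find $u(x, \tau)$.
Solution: Change to a moving frame: let $\eta = x - \tau$, $\sigma = \tau$ and write $u(x,\tau) = w(\eta,\sigma)$.
By the chain rule $u_{\tau} = w_{\sigma} - w_{\eta}$, $u_x = w_{\eta}$, $u_{xx} = w_{\eta\eta}$.
Then $u_{\tau} + u_x = w_{\sigma}$: the advection term cancels and the PDE becomes the heat equation $w_{\sigma} = 2w_{\eta\eta}$ on $\eta \in \mathbb{R}$.
Initial data: $w(\eta,0) = u(\eta,0) = 2 \sin(2 \eta) - \sin(4 \eta) - 3 \sin(5 \eta)$.
On $\eta \in \mathbb{R}$ each mode satisfies $(\sin(n\eta))'' = -n^2 \sin(n\eta)$, so $e^{-2n^2\sigma} \sin(n\eta)$ solves the heat equation; by superposition $w(\eta,\sigma) = \sum c_n e^{-2n^2\sigma} \sin(n\eta)$.
Reading off the coefficients: $c_2=2, c_4=-1, c_5=-3$, so $w(\eta,\sigma) = 2 e^{-8 \sigma} \sin(2 \eta) - e^{-32 \sigma} \sin(4 \eta) - 3 e^{-50 \sigma} \sin(5 \eta)$.
Substituting back $\eta = x - \tau$, $\sigma = \tau$: $u(x,\tau) = w(x - \tau, \tau)$.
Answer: $u(x, \tau) = -2 e^{-8 \tau} \sin(2 \tau - 2 x) + e^{-32 \tau} \sin(4 \tau - 4 x) + 3 e^{-50 \tau} \sin(5 \tau - 5 x)$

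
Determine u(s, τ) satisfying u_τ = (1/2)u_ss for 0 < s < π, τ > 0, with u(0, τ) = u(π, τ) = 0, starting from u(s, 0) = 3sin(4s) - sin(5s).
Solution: Using separation of variables u = X(s)T(τ):
Eigenfunctions: sin(ns), n = 1, 2, 3, ...
General solution: u(s, τ) = Σ c_n sin(ns) exp(-n² τ/2)
Matching u(s,0) = 3sin(4s) - sin(5s) term by term: c_4=3, c_5=-1.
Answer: u(s, τ) = 3exp(-8τ)sin(4s) - exp(-25τ/2)sin(5s)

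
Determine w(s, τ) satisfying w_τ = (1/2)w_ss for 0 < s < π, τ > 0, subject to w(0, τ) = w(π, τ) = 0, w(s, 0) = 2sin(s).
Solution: Separating variables: w = Σ c_n exp(-n²τ/2) sin(ns). From w(s,0) = 2sin(s): c_1=2.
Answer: w(s, τ) = 2exp(-τ/2)sin(s)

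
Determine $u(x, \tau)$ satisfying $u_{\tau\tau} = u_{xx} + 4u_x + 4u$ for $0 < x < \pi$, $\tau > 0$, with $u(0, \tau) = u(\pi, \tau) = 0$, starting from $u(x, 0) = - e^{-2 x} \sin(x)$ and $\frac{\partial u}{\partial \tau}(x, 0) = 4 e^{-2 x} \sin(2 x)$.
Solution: Substitute $u = e^{-2x}w$, i.e. $w = e^{2x}u$.
By the product rule, $u_x = e^{-2x}(w_x - 2w)$, $u_{xx} = e^{-2x}(w_{xx} - 4w_x + 4w)$, $u_{\tau\tau} = e^{-2x}w_{\tau\tau}$.
Substituting into the PDE and dividing by $e^{-2x}$: $w_{\tau\tau} = (w_{xx} - 4w_x + 4w) + 4(w_x - 2w) + 4w$.
The lower-order terms cancel, leaving the standard wave equation $w_{\tau\tau} = w_{xx}$.
Initial data for $w$: $w(x,0) = e^{2x}u(x,0) = - \sin(x)$; $w_{\tau}(x,0) = e^{2x}u_{\tau}(x,0) = 4 \sin(2 x)$. The boundary conditions carry over: $w(0,\tau) = w(\pi,\tau) = 0$.
Solve for $w$:
  Using separation of variables $w = X(x)T(\tau)$:
  Eigenfunctions: $\sin(nx)$, $n = 1, 2, 3, \ldots$
  General solution: $w(x, \tau) = \sum [A_n \cos(n \tau) + B_n \sin(n \tau)] \sin(nx)$
  From $w(x,0) = - \sin(x)$: $A_1=-1$. From $w_{\tau}(x,0) = 4 \sin(2 x)$, using $w_{\tau}(x,0) = \sum \omega_n B_n \sin(nx)$ with $\omega_n = n$: $B_2 = 4/2 = 2$.
Hence $w(x,\tau) = - \sin(x) \cos(\tau) + 2 \sin(2 x) \sin(2 \tau)$.
Transform back: $u(x,\tau) = e^{-2x}w(x,\tau)$.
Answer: $u(x, \tau) = 2 e^{-2 x} \sin(2 \tau) \sin(2 x) -  e^{-2 x} \sin(x) \cos(\tau)$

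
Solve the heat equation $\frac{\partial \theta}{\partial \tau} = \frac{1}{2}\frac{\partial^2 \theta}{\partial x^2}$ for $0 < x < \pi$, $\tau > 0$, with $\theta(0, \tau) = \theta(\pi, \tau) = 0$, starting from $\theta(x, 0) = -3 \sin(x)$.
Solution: Separating variables: $\theta = \sum c_n e^{-n^2\tau/2} \sin(nx)$. From $\theta(x,0) = -3 \sin(x)$: $c_1=-3$.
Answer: $\theta(x, \tau) = -3 e^{-\tau/2} \sin(x)$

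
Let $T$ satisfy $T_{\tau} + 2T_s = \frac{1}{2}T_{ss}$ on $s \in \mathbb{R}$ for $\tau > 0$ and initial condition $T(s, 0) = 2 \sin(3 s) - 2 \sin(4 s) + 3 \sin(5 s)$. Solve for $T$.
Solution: Change to a moving frame: let $\eta = s - 2\tau$, $\sigma = \tau$ and write $T(s,\tau) = u(\eta,\sigma)$.
By the chain rule $T_{\tau} = u_{\sigma} - 2u_{\eta}$, $T_s = u_{\eta}$, $T_{ss} = u_{\eta\eta}$.
Then $T_{\tau} + 2T_s = u_{\sigma}$: the advection term cancels and the PDE becomes the heat equation $u_{\sigma} = \frac{1}{2}u_{\eta\eta}$ on $\eta \in \mathbb{R}$.
Initial data: $u(\eta,0) = T(\eta,0) = 2 \sin(3 \eta) - 2 \sin(4 \eta) + 3 \sin(5 \eta)$.
On $\eta \in \mathbb{R}$ each mode satisfies $(\sin(n\eta))'' = -n^2 \sin(n\eta)$, so $e^{-n^2\sigma/2} \sin(n\eta)$ solves the heat equation; by superposition $u(\eta,\sigma) = \sum c_n e^{-n^2\sigma/2} \sin(n\eta)$.
Reading off the coefficients: $c_3=2, c_4=-2, c_5=3$, so $u(\eta,\sigma) = -2 e^{-8 \sigma} \sin(4 \eta) + 2 e^{-9 \sigma/2} \sin(3 \eta) + 3 e^{-25 \sigma/2} \sin(5 \eta)$.
Substituting back $\eta = s - 2\tau$, $\sigma = \tau$: $T(s,\tau) = u(s - 2\tau, \tau)$.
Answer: $T(s, \tau) = 2 e^{-8 \tau} \sin(8 \tau - 4 s) - 2 e^{-9 \tau/2} \sin(6 \tau - 3 s) - 3 e^{-25 \tau/2} \sin(10 \tau - 5 s)$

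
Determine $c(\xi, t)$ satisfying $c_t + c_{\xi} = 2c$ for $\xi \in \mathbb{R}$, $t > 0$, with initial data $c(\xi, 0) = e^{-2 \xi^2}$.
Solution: Substitute $c = e^{2t}u$, i.e. $u = e^{-2t}c$.
By the product rule, $c_t = e^{2t}(u_t + 2u)$, $c_{\xi} = e^{2t}u_{\xi}$.
Substituting into the PDE and dividing by $e^{2t}$: $u_t + 2u + u_{\xi} = 2u$.
The lower-order terms cancel, leaving the standard advection equation $u_t + u_{\xi} = 0$.
Initial data for $u$: $u(\xi,0) = c(\xi,0) = e^{-2 \xi^2}$.
Solve for $u$:
  By method of characteristics (waves move right with speed 1):
  Along characteristics $\xi - t =$ const, $u$ is constant, so $u(\xi,t) = f(\xi - t)$ with $f = u( \cdot , 0)$.
Hence $u(\xi,t) = e^{-2 (-t + \xi)^2}$.
Transform back: $c(\xi,t) = e^{2t}u(\xi,t)$.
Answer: $c(\xi, t) = e^{2 t} e^{-2 (\xi - t)^2}$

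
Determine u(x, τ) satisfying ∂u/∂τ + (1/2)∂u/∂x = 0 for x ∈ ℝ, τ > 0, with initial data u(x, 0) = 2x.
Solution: By method of characteristics (waves move right with speed 1/2):
Along characteristics x - (1/2)τ = const, u is constant, so u(x,τ) = f(x - (1/2)τ) with f = u(·, 0).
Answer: u(x, τ) = 2x - τ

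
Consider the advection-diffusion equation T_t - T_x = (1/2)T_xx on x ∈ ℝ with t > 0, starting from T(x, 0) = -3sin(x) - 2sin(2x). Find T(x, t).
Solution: Change to a moving frame: let η = x + t, σ = t and write T(x,t) = u(η,σ).
By the chain rule T_t = u_σ + u_η, T_x = u_η, T_xx = u_ηη.
Then T_t - T_x = u_σ: the advection term cancels and the PDE becomes the heat equation u_σ = (1/2)u_ηη on η ∈ ℝ.
Initial data: u(η,0) = T(η,0) = -3sin(η) - 2sin(2η).
On η ∈ ℝ each mode satisfies (sin(nη))″ = -n² sin(nη), so exp(-n²σ/2) sin(nη) solves the heat equation; by superposition u(η,σ) = Σ c_n exp(-n²σ/2) sin(nη).
Reading off the coefficients: c_1=-3, c_2=-2, so u(η,σ) = -2exp(-2σ)sin(2η) - 3exp(-σ/2)sin(η).
Substituting back η = x + t, σ = t: T(x,t) = u(x + t, t).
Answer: T(x, t) = -2exp(-2t)sin(2t + 2x) - 3exp(-t/2)sin(t + x)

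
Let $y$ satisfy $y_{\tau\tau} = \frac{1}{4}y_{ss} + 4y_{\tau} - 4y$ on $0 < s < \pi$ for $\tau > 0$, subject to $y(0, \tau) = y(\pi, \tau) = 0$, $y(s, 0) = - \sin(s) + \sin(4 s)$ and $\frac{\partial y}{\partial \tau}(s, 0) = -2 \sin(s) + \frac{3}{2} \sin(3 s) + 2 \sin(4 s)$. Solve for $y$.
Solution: Substitute $y = e^{2\tau}u$, i.e. $u = e^{-2\tau}y$.
By the product rule, $y_{\tau} = e^{2\tau}(u_{\tau} + 2u)$, $y_{\tau\tau} = e^{2\tau}(u_{\tau\tau} + 4u_{\tau} + 4u)$, $y_{ss} = e^{2\tau}u_{ss}$.
Substituting into the PDE and dividing by $e^{2\tau}$: $u_{\tau\tau} + 4u_{\tau} + 4u = \frac{1}{4}u_{ss} + 4(u_{\tau} + 2u) - 4u$.
The lower-order terms cancel, leaving the standard wave equation $u_{\tau\tau} = \frac{1}{4}u_{ss}$.
Initial data for $u$: $u(s,0) = y(s,0) = - \sin(s) + \sin(4 s)$; $u_{\tau}(s,0) = y_{\tau}(s,0) - 2y(s,0) = \frac{3}{2} \sin(3 s)$. The boundary conditions carry over: $u(0,\tau) = u(\pi,\tau) = 0$.
Solve for $u$:
  Using separation of variables $u = X(s)T(\tau)$:
  Eigenfunctions: $\sin(ns)$, $n = 1, 2, 3, \ldots$
  General solution: $u(s, \tau) = \sum [A_n \cos(n \tau/2) + B_n \sin(n \tau/2)] \sin(ns)$
  From $u(s,0) = - \sin(s) + \sin(4 s)$: $A_1=-1, A_4=1$. From $u_{\tau}(s,0) = \frac{3}{2} \sin(3 s)$, using $u_{\tau}(s,0) = \sum \omega_n B_n \sin(ns)$ with $\omega_n = n/2$: $B_3 = (3/2)/(3/2) = 1$.
Hence $u(s,\tau) = - \sin(s) \cos(\tau/2) + \sin(3 s) \sin(3 \tau/2) + \sin(4 s) \cos(2 \tau)$.
Transform back: $y(s,\tau) = e^{2\tau}u(s,\tau)$.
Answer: $y(s, \tau) = e^{2 \tau} \sin(3 \tau/2) \sin(3 s) -  e^{2 \tau} \sin(s) \cos(\tau/2) + e^{2 \tau} \sin(4 s) \cos(2 \tau)$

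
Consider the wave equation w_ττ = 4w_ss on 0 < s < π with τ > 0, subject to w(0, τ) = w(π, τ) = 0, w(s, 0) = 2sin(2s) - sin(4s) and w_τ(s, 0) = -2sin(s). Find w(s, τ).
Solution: Using separation of variables w = X(s)T(τ):
Eigenfunctions: sin(ns), n = 1, 2, 3, ...
General solution: w(s, τ) = Σ [A_n cos(2n τ) + B_n sin(2n τ)] sin(ns)
From w(s,0) = 2sin(2s) - sin(4s): A_2=2, A_4=-1. From w_τ(s,0) = -2sin(s), using w_τ(s,0) = Σ ω_n B_n sin(ns) with ω_n = 2n: B_1 = (-2)/2 = -1.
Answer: w(s, τ) = -sin(s)sin(2τ) + 2sin(2s)cos(4τ) - sin(4s)cos(8τ)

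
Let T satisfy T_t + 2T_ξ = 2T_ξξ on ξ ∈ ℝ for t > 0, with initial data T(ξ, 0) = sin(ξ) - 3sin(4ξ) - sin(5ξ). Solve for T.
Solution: Change to a moving frame: let η = ξ - 2t, σ = t and write T(ξ,t) = u(η,σ).
By the chain rule T_t = u_σ - 2u_η, T_ξ = u_η, T_ξξ = u_ηη.
Then T_t + 2T_ξ = u_σ: the advection term cancels and the PDE becomes the heat equation u_σ = 2u_ηη on η ∈ ℝ.
Initial data: u(η,0) = T(η,0) = sin(η) - 3sin(4η) - sin(5η).
On η ∈ ℝ each mode satisfies (sin(nη))″ = -n² sin(nη), so exp(-2n²σ) sin(nη) solves the heat equation; by superposition u(η,σ) = Σ c_n exp(-2n²σ) sin(nη).
Reading off the coefficients: c_1=1, c_4=-3, c_5=-1, so u(η,σ) = exp(-2σ)sin(η) - 3exp(-32σ)sin(4η) - exp(-50σ)sin(5η).
Substituting back η = ξ - 2t, σ = t: T(ξ,t) = u(ξ - 2t, t).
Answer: T(ξ, t) = -exp(-2t)sin(2t - ξ) + 3exp(-32t)sin(8t - 4ξ) + exp(-50t)sin(10t - 5ξ)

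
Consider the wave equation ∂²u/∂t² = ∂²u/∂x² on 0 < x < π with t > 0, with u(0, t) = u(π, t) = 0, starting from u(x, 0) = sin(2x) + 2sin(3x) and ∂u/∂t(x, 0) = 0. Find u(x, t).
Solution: Separating variables: u = Σ [A_n cos(ω_n t) + B_n sin(ω_n t)] sin(nx), ω_n = n. From ICs: A_2=1, A_3=2.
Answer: u(x, t) = sin(2x)cos(2t) + 2sin(3x)cos(3t)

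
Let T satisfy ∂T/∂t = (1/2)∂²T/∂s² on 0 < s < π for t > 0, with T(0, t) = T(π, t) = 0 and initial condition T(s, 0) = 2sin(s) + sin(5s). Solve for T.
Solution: Using separation of variables T = X(s)G(t):
Eigenfunctions: sin(ns), n = 1, 2, 3, ...
General solution: T(s, t) = Σ c_n sin(ns) exp(-n² t/2)
Matching T(s,0) = 2sin(s) + sin(5s) term by term: c_1=2, c_5=1.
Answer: T(s, t) = 2exp(-t/2)sin(s) + exp(-25t/2)sin(5s)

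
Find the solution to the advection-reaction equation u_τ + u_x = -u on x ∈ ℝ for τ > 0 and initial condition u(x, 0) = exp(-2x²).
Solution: Substitute u = exp(-τ)w.
Then u_τ = exp(-τ)(w_τ - w), u_x = exp(-τ)w_x; substituting and dividing by exp(-τ), the lower-order terms cancel: w_τ + w_x = 0 (standard advection equation).
Data for w: w(x,0) = u(x,0) = exp(-2x²).
By characteristics (dx/dτ = 1), w(x,τ) = f(x - τ) with f = w(·, 0).
So w(x,τ) = exp(-2(x - τ)²), and u(x,τ) = exp(-τ)w(x,τ).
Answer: u(x, τ) = exp(-τ)exp(-2(x - τ)²)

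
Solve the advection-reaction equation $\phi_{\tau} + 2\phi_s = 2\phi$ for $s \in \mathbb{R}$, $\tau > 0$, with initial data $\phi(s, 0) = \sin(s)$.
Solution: Substitute $\phi = e^{2\tau}u$, i.e. $u = e^{-2\tau}\phi$.
By the product rule, $\phi_{\tau} = e^{2\tau}(u_{\tau} + 2u)$, $\phi_s = e^{2\tau}u_s$.
Substituting into the PDE and dividing by $e^{2\tau}$: $u_{\tau} + 2u + 2u_s = 2u$.
The lower-order terms cancel, leaving the standard advection equation $u_{\tau} + 2u_s = 0$.
Initial data for $u$: $u(s,0) = \phi(s,0) = \sin(s)$.
Solve for $u$:
  By method of characteristics (waves move right with speed 2):
  Along characteristics $s - 2\tau =$ const, $u$ is constant, so $u(s,\tau) = f(s - 2\tau)$ with $f = u( \cdot , 0)$.
Hence $u(s,\tau) = \sin(s - 2 \tau)$.
Transform back: $\phi(s,\tau) = e^{2\tau}u(s,\tau)$.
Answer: $\phi(s, \tau) = - e^{2 \tau} \sin(2 \tau - s)$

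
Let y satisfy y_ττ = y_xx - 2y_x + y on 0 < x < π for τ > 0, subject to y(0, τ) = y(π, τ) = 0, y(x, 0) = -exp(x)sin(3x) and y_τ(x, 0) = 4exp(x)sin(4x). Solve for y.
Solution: Substitute y = exp(x)u.
Then y_x = exp(x)(u_x + u), y_xx = exp(x)(u_xx + 2u_x + u), y_ττ = exp(x)u_ττ; substituting and dividing by exp(x), the lower-order terms cancel: u_ττ = u_xx (standard wave equation).
Data for u: u(x,0) = exp(-x)y(x,0) = -sin(3x); u_τ(x,0) = exp(-x)y_τ(x,0) = 4sin(4x). The boundary conditions carry over: u(0,τ) = u(π,τ) = 0.
Separating variables: u = Σ [A_n cos(ω_n τ) + B_n sin(ω_n τ)] sin(nx), ω_n = n. From ICs (B_n = velocity coefficient / ω_n): A_3=-1, B_4=1.
So u(x,τ) = -sin(3x)cos(3τ) + sin(4x)sin(4τ), and y(x,τ) = exp(x)u(x,τ).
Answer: y(x, τ) = -exp(x)sin(3x)cos(3τ) + exp(x)sin(4x)sin(4τ)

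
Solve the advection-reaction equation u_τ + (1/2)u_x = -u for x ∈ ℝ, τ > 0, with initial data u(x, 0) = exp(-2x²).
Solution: Substitute u = exp(-τ)w.
Then u_τ = exp(-τ)(w_τ - w), u_x = exp(-τ)w_x; substituting and dividing by exp(-τ), the lower-order terms cancel: w_τ + (1/2)w_x = 0 (standard advection equation).
Data for w: w(x,0) = u(x,0) = exp(-2x²).
By characteristics (dx/dτ = 1/2), w(x,τ) = f(x - (1/2)τ) with f = w(·, 0).
So w(x,τ) = exp(-2(x - τ/2)²), and u(x,τ) = exp(-τ)w(x,τ).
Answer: u(x, τ) = exp(-τ)exp(-2(x - τ/2)²)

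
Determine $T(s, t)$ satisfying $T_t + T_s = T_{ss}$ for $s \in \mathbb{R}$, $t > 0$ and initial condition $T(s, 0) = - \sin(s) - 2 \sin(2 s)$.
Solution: Moving frame: $\eta = s - t$, $\sigma = t$, $T = u(\eta,\sigma)$, so $T_t = u_{\sigma} - u_{\eta}$ and $T_{ss} = u_{\eta\eta}$.
Hence $T_t + T_s = u_{\sigma}$ and the PDE becomes the heat equation $u_{\sigma} = u_{\eta\eta}$ on $\eta \in \mathbb{R}$.
Initial data: $u(\eta,0) = T(\eta,0) = - \sin(\eta) - 2 \sin(2 \eta)$. Each mode $\sin(n\eta)$ decays as $e^{-n^2\sigma}$ on $\mathbb{R}$, so $u(\eta,\sigma) = \sum c_n e^{-n^2\sigma} \sin(n\eta)$ with $c_1=-1, c_2=-2$: $u(\eta,\sigma) = - e^{-\sigma} \sin(\eta) - 2 e^{-4 \sigma} \sin(2 \eta)$.
Substituting back: $T(s,t) = u(s - t, t)$.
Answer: $T(s, t) = - e^{-t} \sin(s - t) - 2 e^{-4 t} \sin(2 s - 2 t)$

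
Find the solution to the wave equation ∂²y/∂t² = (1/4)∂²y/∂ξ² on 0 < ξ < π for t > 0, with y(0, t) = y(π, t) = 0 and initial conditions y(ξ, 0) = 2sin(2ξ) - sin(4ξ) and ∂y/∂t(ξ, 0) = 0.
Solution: Separating variables: y = Σ [A_n cos(ω_n t) + B_n sin(ω_n t)] sin(nξ), ω_n = n/2. From ICs: A_2=2, A_4=-1.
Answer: y(ξ, t) = 2sin(2ξ)cos(t) - sin(4ξ)cos(2t)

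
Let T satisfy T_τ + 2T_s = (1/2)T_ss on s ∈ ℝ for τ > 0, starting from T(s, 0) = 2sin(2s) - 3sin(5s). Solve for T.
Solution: Change to a moving frame: let η = s - 2τ, σ = τ and write T(s,τ) = u(η,σ).
By the chain rule T_τ = u_σ - 2u_η, T_s = u_η, T_ss = u_ηη.
Then T_τ + 2T_s = u_σ: the advection term cancels and the PDE becomes the heat equation u_σ = (1/2)u_ηη on η ∈ ℝ.
Initial data: u(η,0) = T(η,0) = 2sin(2η) - 3sin(5η).
On η ∈ ℝ each mode satisfies (sin(nη))″ = -n² sin(nη), so exp(-n²σ/2) sin(nη) solves the heat equation; by superposition u(η,σ) = Σ c_n exp(-n²σ/2) sin(nη).
Reading off the coefficients: c_2=2, c_5=-3, so u(η,σ) = 2exp(-2σ)sin(2η) - 3exp(-25σ/2)sin(5η).
Substituting back η = s - 2τ, σ = τ: T(s,τ) = u(s - 2τ, τ).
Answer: T(s, τ) = 2exp(-2τ)sin(2s - 4τ) - 3exp(-25τ/2)sin(5s - 10τ)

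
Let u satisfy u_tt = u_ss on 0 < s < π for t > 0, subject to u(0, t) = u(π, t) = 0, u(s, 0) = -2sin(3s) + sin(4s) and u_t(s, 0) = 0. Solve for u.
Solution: Using separation of variables u = X(s)T(t):
Eigenfunctions: sin(ns), n = 1, 2, 3, ...
General solution: u(s, t) = Σ [A_n cos(n t) + B_n sin(n t)] sin(ns)
From u(s,0) = -2sin(3s) + sin(4s): A_3=-2, A_4=1. From u_t(s,0) = 0: all B_n = 0.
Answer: u(s, t) = -2sin(3s)cos(3t) + sin(4s)cos(4t)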